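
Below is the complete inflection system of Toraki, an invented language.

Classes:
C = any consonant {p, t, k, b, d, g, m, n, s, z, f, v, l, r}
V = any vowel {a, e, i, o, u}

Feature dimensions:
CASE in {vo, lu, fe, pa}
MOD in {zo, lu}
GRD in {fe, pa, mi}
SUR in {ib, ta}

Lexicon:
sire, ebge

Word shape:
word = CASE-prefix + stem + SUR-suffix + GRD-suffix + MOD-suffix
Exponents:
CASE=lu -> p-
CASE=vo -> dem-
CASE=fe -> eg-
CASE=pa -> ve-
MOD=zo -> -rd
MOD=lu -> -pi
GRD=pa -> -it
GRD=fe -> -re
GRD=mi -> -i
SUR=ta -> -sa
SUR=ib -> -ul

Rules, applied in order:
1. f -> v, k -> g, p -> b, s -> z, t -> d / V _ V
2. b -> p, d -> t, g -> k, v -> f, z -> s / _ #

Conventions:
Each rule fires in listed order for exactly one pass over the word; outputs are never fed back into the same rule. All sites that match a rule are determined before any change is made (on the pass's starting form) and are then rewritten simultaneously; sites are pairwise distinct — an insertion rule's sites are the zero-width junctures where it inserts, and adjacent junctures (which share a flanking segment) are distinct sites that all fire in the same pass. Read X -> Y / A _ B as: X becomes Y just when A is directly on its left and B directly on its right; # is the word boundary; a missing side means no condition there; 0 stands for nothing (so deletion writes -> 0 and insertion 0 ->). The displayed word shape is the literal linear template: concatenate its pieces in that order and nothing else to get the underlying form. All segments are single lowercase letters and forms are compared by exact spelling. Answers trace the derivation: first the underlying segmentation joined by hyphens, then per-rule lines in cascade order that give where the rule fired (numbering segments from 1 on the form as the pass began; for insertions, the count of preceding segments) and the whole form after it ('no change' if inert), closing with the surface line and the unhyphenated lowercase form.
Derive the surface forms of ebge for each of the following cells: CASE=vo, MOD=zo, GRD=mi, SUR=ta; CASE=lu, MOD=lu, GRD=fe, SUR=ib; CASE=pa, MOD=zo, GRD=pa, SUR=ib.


cell CASE=vo, MOD=zo, GRD=mi, SUR=ta:
underlying: dem-ebge-sa-i-rd
1. f -> v, k -> g, p -> b, s -> z, t -> d / V _ V: fires at position(s) 8: demebgezaird
2. b -> p, d -> t, g -> k, v -> f, z -> s / _ #: fires at position(s) 12: demebgezairt
surface: demebgezairt

cell CASE=lu, MOD=lu, GRD=fe, SUR=ib:
underlying: p-ebge-ul-re-pi
1. f -> v, k -> g, p -> b, s -> z, t -> d / V _ V: fires at position(s) 10: pebgeulrebi
2. b -> p, d -> t, g -> k, v -> f, z -> s / _ #: no change
surface: pebgeulrebi

cell CASE=pa, MOD=zo, GRD=pa, SUR=ib:
underlying: ve-ebge-ul-it-rd
1. f -> v, k -> g, p -> b, s -> z, t -> d / V _ V: no change
2. b -> p, d -> t, g -> k, v -> f, z -> s / _ #: fires at position(s) 12: veebgeulitrt
surface: veebgeulitrt


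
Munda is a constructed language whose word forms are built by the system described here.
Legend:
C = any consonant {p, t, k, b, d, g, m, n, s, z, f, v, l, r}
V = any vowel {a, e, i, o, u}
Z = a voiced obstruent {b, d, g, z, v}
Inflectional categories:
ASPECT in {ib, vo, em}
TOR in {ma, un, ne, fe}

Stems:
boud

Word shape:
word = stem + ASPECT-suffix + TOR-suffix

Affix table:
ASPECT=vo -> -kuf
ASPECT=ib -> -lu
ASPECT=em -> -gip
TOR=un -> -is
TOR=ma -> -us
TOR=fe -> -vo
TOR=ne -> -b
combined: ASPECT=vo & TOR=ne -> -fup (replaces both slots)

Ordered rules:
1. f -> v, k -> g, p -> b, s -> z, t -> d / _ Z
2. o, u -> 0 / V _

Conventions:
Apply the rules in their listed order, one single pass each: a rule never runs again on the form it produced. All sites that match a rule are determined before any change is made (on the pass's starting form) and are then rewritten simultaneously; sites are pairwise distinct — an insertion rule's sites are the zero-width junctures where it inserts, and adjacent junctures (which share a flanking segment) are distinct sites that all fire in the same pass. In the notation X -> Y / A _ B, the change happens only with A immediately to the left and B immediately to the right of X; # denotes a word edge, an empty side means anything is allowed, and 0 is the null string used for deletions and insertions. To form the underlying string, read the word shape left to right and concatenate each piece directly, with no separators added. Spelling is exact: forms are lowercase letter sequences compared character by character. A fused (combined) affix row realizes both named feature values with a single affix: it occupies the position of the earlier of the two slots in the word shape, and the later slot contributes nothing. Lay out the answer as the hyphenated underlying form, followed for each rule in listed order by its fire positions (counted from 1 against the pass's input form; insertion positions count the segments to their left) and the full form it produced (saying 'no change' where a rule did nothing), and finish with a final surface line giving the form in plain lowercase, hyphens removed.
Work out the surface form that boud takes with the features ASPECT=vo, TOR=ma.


underlying: boud-kuf-us
1. f -> v, k -> g, p -> b, s -> z, t -> d / _ Z: no change
2. o, u -> 0 / V _: fires at position(s) 3: bodkufus
surface: bodkufus


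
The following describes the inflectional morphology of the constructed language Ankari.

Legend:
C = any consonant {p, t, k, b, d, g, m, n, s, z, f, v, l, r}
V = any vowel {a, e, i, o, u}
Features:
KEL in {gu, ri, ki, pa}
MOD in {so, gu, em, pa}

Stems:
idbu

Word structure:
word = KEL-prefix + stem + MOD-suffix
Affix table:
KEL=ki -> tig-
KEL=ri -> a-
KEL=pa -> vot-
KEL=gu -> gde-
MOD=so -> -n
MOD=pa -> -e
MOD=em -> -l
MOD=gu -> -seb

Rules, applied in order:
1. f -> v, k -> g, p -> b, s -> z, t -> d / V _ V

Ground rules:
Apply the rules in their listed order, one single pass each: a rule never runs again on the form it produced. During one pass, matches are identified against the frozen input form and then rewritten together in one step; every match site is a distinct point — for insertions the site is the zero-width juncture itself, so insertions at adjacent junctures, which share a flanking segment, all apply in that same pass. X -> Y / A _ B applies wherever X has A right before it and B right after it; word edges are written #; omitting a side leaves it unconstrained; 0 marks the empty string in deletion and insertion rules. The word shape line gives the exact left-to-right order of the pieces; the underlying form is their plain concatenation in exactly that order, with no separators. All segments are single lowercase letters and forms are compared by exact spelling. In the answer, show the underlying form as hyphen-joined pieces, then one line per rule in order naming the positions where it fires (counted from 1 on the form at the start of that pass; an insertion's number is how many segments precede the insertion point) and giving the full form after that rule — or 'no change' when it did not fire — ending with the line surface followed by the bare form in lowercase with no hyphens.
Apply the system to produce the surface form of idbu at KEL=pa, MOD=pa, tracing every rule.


underlying: vot-idbu-e
1. f -> v, k -> g, p -> b, s -> z, t -> d / V _ V: fires at position(s) 3: vodidbue
surface: vodidbue


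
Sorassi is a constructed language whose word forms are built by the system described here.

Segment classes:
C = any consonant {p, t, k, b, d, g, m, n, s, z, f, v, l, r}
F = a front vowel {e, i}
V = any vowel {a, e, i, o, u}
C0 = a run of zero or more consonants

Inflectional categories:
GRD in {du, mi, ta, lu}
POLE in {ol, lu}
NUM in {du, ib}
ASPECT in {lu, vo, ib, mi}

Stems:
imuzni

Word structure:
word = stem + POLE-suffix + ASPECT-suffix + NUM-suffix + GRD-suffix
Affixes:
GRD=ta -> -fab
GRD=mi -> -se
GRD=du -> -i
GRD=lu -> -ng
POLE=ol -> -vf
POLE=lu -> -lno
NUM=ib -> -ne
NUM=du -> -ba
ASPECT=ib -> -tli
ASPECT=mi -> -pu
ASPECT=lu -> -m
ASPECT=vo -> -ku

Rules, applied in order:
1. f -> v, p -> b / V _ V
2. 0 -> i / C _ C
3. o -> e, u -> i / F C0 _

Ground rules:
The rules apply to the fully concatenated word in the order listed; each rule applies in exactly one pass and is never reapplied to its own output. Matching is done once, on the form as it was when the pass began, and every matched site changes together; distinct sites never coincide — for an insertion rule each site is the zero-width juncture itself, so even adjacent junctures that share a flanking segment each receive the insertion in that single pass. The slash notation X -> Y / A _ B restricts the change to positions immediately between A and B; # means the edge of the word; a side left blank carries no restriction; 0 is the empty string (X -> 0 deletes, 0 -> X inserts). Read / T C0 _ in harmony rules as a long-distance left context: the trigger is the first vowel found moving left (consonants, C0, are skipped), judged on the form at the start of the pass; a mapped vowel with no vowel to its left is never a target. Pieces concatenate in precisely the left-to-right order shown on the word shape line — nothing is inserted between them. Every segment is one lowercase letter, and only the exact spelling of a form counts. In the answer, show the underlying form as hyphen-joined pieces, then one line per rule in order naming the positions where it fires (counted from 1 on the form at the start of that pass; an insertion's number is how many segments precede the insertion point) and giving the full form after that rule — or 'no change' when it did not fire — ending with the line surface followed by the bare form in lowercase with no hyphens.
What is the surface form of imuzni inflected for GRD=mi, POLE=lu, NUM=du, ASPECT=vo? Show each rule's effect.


underlying: imuzni-lno-ku-ba-se
1. f -> v, p -> b / V _ V: no change
2. 0 -> i / C _ C: inserts after position(s) 4, 7: imuzinilinokubase
3. o -> e, u -> i / F C0 _: fires at position(s) 3, 11: imizinilinekubase
surface: imizinilinekubase


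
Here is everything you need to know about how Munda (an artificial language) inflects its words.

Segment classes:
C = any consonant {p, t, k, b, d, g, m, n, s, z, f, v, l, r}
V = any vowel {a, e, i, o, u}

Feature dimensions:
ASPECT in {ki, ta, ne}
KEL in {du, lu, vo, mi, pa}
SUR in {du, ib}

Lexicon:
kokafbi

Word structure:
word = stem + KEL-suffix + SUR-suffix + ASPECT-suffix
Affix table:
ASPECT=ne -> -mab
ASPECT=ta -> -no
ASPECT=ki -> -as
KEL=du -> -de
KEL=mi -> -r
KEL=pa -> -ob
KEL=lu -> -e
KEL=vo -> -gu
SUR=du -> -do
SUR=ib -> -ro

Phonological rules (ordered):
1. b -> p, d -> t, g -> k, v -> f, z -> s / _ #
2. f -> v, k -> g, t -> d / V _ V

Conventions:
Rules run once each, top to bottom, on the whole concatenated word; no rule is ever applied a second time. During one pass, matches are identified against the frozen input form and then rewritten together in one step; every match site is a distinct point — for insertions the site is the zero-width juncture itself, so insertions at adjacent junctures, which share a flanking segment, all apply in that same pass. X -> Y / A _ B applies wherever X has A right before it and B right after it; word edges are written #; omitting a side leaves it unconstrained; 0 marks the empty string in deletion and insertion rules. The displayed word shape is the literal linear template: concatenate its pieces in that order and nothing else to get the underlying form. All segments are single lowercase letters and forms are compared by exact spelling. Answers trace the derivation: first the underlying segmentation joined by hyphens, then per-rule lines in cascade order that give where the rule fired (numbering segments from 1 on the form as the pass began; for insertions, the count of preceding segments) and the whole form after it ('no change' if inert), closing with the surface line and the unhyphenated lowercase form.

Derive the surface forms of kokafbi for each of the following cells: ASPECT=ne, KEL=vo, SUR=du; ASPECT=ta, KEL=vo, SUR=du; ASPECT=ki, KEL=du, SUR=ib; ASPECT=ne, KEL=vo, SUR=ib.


cell ASPECT=ne, KEL=vo, SUR=du:
underlying: kokafbi-gu-do-mab
1. b -> p, d -> t, g -> k, v -> f, z -> s / _ #: fires at position(s) 14: kokafbigudomap
2. f -> v, k -> g, t -> d / V _ V: fires at position(s) 3: kogafbigudomap
surface: kogafbigudomap

cell ASPECT=ta, KEL=vo, SUR=du:
underlying: kokafbi-gu-do-no
1. b -> p, d -> t, g -> k, v -> f, z -> s / _ #: no change
2. f -> v, k -> g, t -> d / V _ V: fires at position(s) 3: kogafbigudono
surface: kogafbigudono

cell ASPECT=ki, KEL=du, SUR=ib:
underlying: kokafbi-de-ro-as
1. b -> p, d -> t, g -> k, v -> f, z -> s / _ #: no change
2. f -> v, k -> g, t -> d / V _ V: fires at position(s) 3: kogafbideroas
surface: kogafbideroas

cell ASPECT=ne, KEL=vo, SUR=ib:
underlying: kokafbi-gu-ro-mab
1. b -> p, d -> t, g -> k, v -> f, z -> s / _ #: fires at position(s) 14: kokafbiguromap
2. f -> v, k -> g, t -> d / V _ V: fires at position(s) 3: kogafbiguromap
surface: kogafbiguromap


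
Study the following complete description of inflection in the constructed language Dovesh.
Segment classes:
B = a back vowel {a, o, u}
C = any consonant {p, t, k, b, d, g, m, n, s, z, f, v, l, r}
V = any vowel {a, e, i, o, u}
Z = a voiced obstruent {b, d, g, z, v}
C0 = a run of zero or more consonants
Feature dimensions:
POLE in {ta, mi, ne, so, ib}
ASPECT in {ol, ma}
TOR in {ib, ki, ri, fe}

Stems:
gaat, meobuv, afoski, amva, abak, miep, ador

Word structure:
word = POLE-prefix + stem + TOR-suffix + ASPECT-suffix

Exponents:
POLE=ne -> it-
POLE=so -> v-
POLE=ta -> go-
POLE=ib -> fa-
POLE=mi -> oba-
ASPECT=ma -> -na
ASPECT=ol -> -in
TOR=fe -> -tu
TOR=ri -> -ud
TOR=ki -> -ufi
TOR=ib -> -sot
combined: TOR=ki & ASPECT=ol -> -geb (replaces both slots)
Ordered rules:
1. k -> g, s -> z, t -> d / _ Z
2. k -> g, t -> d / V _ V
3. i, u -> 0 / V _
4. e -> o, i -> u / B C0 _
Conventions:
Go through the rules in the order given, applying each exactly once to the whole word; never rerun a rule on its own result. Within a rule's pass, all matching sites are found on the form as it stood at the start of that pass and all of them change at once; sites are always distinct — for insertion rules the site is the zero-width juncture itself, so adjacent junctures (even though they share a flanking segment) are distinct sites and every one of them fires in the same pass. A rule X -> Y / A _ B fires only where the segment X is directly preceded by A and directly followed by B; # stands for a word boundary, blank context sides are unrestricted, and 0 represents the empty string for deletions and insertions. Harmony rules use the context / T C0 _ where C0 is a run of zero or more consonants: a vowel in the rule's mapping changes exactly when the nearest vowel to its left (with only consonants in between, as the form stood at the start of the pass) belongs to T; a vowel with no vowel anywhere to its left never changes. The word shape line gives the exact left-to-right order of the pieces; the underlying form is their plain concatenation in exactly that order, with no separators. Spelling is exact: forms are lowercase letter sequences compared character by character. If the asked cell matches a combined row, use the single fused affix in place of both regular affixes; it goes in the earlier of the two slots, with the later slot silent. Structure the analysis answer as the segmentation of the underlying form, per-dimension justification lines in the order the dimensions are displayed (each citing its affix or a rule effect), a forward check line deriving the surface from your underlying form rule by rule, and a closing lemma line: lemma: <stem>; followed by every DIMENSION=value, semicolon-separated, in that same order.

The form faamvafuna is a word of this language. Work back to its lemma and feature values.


underlying: fa-amva-ufi-na
POLE=ib - signalled by the affix fa-
ASPECT=ma - signalled by the affix -na
TOR=ki - signalled by the affix -ufi
check: faamvaufina -> faamvaufina -> faamvaufina -> faamvafina -> faamvafuna
lemma: amva; POLE=ib; ASPECT=ma; TOR=ki


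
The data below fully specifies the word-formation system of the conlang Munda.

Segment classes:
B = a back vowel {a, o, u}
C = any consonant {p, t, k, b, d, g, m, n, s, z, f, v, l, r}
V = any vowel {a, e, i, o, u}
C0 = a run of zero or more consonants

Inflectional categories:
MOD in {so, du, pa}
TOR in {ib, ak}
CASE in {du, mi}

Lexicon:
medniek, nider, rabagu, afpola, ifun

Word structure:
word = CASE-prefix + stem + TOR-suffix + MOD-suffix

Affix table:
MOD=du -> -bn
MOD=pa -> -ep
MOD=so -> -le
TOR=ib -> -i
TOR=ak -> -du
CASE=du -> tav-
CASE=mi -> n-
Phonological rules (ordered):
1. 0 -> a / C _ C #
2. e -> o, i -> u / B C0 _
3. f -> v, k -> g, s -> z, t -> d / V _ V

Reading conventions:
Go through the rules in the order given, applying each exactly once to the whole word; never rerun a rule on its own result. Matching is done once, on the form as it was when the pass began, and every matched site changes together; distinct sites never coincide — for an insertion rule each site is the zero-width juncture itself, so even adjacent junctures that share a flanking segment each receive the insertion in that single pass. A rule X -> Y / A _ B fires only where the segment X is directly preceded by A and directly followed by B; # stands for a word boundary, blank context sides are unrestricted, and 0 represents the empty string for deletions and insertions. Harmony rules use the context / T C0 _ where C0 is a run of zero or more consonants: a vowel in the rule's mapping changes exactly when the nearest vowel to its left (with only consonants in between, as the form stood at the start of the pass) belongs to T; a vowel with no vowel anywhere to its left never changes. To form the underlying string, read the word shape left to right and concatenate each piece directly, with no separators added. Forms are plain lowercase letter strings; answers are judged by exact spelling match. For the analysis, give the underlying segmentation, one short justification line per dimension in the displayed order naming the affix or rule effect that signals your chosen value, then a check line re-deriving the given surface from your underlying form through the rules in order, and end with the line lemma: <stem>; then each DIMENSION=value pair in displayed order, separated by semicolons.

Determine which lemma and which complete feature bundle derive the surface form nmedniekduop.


underlying: n-medniek-du-ep
MOD=pa - signalled by the affix -ep
TOR=ak - signalled by the affix -du
CASE=mi - signalled by the affix n-
check: nmedniekduep -> nmedniekduep -> nmedniekduop -> nmedniekduop
lemma: medniek; MOD=pa; TOR=ak; CASE=mi


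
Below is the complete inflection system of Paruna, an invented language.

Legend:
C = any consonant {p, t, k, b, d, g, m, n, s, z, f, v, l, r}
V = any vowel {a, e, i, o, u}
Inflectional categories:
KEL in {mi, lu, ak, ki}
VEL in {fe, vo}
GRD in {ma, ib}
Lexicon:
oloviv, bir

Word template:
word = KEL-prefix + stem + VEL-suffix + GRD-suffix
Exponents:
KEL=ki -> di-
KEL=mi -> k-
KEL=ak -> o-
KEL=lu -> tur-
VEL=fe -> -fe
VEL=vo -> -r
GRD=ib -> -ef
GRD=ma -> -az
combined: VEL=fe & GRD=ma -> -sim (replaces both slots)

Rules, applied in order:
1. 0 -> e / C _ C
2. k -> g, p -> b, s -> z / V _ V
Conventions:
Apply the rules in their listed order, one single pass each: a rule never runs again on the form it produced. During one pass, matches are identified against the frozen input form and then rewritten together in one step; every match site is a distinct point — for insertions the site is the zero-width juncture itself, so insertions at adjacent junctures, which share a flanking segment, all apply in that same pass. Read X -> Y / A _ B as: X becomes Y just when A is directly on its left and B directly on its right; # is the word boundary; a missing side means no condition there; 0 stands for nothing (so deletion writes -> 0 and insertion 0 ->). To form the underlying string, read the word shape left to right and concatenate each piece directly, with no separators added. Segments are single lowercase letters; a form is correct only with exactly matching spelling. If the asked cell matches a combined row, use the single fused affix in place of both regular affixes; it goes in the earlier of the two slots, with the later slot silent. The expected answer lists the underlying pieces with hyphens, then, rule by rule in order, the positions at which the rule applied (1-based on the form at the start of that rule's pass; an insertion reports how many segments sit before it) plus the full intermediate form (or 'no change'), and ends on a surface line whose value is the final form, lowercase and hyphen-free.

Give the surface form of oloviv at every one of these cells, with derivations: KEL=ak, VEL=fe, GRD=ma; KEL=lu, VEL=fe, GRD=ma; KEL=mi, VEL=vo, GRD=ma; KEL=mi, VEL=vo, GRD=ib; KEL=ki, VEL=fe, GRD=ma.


cell KEL=ak, VEL=fe, GRD=ma:
underlying: o-oloviv-sim
1. 0 -> e / C _ C: inserts after position(s) 7: oolovivesim
2. k -> g, p -> b, s -> z / V _ V: fires at position(s) 9: oolovivezim
surface: oolovivezim

cell KEL=lu, VEL=fe, GRD=ma:
underlying: tur-oloviv-sim
1. 0 -> e / C _ C: inserts after position(s) 9: turolovivesim
2. k -> g, p -> b, s -> z / V _ V: fires at position(s) 11: turolovivezim
surface: turolovivezim

cell KEL=mi, VEL=vo, GRD=ma:
underlying: k-oloviv-r-az
1. 0 -> e / C _ C: inserts after position(s) 7: koloviveraz
2. k -> g, p -> b, s -> z / V _ V: no change
surface: koloviveraz

cell KEL=mi, VEL=vo, GRD=ib:
underlying: k-oloviv-r-ef
1. 0 -> e / C _ C: inserts after position(s) 7: koloviveref
2. k -> g, p -> b, s -> z / V _ V: no change
surface: koloviveref

cell KEL=ki, VEL=fe, GRD=ma:
underlying: di-oloviv-sim
1. 0 -> e / C _ C: inserts after position(s) 8: diolovivesim
2. k -> g, p -> b, s -> z / V _ V: fires at position(s) 10: diolovivezim
surface: diolovivezim


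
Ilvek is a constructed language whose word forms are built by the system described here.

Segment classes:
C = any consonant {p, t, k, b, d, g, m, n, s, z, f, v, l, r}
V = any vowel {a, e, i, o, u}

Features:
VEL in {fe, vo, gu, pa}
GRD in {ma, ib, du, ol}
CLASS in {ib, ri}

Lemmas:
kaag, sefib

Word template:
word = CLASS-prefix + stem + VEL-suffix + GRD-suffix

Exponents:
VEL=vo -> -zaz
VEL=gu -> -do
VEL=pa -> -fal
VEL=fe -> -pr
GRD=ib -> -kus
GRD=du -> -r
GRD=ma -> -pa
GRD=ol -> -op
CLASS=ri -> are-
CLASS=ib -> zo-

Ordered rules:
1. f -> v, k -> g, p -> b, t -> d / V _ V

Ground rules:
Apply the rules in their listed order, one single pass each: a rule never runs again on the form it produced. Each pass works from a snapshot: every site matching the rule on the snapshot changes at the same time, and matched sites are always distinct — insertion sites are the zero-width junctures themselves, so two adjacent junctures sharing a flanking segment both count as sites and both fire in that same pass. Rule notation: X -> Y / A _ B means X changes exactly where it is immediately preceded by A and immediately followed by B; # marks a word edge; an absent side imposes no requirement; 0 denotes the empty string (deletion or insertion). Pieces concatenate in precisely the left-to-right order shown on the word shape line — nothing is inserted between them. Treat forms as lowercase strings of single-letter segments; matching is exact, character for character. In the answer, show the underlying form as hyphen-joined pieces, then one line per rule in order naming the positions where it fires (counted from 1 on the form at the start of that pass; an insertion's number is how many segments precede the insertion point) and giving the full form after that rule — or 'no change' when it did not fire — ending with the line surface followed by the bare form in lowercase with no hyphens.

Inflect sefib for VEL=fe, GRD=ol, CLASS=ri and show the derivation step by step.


underlying: are-sefib-pr-op
1. f -> v, k -> g, p -> b, t -> d / V _ V: fires at position(s) 6: aresevibprop
surface: aresevibprop


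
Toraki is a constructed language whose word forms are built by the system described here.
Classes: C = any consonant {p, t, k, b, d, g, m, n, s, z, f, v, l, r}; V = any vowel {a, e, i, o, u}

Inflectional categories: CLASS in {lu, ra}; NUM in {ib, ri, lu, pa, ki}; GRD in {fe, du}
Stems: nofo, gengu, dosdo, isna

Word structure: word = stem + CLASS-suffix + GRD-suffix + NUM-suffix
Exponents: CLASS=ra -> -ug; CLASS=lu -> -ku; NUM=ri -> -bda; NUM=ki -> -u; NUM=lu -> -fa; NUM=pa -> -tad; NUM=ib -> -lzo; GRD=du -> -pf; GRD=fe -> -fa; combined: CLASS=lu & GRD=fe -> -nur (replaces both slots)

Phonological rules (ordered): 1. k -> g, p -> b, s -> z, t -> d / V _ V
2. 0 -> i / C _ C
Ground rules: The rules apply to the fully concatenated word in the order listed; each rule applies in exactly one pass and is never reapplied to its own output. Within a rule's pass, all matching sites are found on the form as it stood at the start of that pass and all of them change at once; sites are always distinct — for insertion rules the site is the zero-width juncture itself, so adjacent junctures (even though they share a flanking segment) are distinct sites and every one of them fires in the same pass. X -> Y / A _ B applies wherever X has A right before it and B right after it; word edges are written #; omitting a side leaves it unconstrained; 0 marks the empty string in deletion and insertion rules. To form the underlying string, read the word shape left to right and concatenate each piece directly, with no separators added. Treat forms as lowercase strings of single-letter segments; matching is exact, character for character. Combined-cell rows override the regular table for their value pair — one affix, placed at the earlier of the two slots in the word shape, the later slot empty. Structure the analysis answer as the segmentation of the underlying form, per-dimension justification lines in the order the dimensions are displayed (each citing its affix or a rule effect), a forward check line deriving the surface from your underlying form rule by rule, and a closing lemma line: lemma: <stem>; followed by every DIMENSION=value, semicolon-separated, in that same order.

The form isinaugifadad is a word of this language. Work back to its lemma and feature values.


underlying: isna-ug-fa-tad
CLASS=ra - signalled by the affix -ug
NUM=pa - signalled by the affix -tad
GRD=fe - signalled by the affix -fa
check: isnaugfatad -> isnaugfadad -> isinaugifadad
lemma: isna; CLASS=ra; NUM=pa; GRD=fe


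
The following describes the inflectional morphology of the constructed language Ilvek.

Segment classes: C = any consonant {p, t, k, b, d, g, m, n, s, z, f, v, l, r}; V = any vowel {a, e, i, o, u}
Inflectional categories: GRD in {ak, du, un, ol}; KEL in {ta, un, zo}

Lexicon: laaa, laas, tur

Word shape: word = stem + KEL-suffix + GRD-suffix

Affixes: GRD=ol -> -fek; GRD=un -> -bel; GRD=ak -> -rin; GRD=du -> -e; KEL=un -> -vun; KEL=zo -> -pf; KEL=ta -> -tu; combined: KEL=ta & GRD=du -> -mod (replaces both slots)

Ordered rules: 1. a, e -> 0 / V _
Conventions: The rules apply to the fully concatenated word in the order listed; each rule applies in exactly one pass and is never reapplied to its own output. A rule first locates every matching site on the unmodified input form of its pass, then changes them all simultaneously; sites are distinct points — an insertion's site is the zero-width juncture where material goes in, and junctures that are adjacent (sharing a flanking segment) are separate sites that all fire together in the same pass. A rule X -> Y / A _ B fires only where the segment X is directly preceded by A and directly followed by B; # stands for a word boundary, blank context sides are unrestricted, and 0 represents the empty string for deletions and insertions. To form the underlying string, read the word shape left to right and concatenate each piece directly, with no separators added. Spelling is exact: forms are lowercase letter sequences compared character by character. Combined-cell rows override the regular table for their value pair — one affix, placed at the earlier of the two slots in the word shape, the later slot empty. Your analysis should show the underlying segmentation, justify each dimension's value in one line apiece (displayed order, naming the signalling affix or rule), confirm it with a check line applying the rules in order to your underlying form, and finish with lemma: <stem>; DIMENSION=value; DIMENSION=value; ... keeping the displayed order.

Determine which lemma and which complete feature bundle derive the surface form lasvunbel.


underlying: laas-vun-bel
GRD=un - signalled by the affix -bel
KEL=un - signalled by the affix -vun
check: laasvunbel -> lasvunbel
lemma: laas; GRD=un; KEL=un


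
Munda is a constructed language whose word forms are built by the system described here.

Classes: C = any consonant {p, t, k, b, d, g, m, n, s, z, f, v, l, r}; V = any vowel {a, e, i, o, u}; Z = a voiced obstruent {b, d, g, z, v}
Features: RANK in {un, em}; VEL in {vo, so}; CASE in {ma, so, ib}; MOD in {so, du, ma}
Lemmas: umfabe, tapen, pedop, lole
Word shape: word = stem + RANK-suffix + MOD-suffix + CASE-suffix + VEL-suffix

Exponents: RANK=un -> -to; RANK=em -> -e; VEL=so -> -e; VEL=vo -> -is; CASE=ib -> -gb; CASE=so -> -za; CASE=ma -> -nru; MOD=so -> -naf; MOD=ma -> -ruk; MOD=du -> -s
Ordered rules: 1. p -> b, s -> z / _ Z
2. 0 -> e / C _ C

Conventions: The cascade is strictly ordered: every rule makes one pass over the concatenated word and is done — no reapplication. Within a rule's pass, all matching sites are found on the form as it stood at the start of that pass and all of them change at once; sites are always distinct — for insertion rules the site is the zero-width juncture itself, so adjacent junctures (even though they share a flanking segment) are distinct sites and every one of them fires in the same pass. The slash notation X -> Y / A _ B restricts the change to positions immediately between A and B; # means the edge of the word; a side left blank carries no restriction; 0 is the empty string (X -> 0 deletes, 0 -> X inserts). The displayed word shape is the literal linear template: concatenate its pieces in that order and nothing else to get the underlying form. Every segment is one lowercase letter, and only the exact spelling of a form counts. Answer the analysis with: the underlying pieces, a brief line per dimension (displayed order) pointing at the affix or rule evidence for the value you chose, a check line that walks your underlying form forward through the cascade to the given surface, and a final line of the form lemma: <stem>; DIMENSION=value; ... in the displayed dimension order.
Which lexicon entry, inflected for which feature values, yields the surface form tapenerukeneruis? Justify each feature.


underlying: tapen-e-ruk-nru-is
RANK=em - signalled by the affix -e
VEL=vo - signalled by the affix -is
CASE=ma - signalled by the affix -nru
MOD=ma - signalled by the affix -ruk
check: tapeneruknruis -> tapeneruknruis -> tapenerukeneruis
lemma: tapen; RANK=em; VEL=vo; CASE=ma; MOD=ma


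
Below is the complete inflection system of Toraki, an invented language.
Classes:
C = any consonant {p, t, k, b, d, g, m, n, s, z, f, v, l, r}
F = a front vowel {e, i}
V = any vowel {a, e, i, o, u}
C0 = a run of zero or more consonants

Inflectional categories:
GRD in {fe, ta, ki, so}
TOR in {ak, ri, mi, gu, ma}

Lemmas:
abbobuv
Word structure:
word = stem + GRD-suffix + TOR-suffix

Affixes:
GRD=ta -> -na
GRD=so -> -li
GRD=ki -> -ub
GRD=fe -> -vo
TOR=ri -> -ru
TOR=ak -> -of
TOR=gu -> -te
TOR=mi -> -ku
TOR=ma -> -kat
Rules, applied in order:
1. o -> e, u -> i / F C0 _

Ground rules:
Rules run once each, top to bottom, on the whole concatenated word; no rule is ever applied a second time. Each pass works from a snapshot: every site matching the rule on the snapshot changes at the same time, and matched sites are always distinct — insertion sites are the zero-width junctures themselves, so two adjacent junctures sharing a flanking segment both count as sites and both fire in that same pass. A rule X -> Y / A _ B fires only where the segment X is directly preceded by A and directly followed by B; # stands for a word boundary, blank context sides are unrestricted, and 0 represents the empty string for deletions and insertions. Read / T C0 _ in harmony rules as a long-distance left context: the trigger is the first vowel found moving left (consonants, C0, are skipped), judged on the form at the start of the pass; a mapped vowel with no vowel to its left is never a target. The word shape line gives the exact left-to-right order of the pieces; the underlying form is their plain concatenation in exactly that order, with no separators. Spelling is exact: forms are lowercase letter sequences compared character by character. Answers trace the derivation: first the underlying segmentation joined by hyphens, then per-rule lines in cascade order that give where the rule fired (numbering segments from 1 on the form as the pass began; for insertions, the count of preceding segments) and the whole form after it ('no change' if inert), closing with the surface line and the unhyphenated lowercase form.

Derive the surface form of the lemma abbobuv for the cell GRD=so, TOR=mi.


underlying: abbobuv-li-ku
1. o -> e, u -> i / F C0 _: fires at position(s) 11: abbobuvliki
surface: abbobuvliki


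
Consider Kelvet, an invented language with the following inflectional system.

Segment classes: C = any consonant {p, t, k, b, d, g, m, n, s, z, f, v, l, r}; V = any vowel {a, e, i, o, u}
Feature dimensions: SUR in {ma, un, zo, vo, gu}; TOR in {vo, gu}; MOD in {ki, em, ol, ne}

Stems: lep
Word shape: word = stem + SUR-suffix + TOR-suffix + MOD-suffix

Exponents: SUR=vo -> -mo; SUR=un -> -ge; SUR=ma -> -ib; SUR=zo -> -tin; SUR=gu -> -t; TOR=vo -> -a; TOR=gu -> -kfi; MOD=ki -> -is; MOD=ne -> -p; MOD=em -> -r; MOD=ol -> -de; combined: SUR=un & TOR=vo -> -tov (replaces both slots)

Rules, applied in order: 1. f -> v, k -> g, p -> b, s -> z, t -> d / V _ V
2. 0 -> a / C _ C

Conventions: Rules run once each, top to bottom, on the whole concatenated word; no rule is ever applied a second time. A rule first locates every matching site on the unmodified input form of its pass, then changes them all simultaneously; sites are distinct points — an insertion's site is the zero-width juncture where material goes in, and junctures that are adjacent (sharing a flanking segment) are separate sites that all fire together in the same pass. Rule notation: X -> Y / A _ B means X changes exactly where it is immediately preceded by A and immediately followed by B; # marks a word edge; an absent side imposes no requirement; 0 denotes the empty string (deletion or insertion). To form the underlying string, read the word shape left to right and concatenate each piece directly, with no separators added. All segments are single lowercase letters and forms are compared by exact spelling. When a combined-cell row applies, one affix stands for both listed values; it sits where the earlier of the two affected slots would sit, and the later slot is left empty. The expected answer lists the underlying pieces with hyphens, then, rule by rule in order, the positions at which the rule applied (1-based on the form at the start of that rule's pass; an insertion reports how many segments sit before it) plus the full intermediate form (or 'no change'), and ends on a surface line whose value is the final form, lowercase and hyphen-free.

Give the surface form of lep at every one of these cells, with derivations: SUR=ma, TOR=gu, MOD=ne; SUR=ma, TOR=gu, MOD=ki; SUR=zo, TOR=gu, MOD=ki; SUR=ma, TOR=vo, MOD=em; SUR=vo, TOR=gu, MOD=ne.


cell SUR=ma, TOR=gu, MOD=ne:
underlying: lep-ib-kfi-p
1. f -> v, k -> g, p -> b, s -> z, t -> d / V _ V: fires at position(s) 3: lebibkfip
2. 0 -> a / C _ C: inserts after position(s) 5, 6: lebibakafip
surface: lebibakafip

cell SUR=ma, TOR=gu, MOD=ki:
underlying: lep-ib-kfi-is
1. f -> v, k -> g, p -> b, s -> z, t -> d / V _ V: fires at position(s) 3: lebibkfiis
2. 0 -> a / C _ C: inserts after position(s) 5, 6: lebibakafiis
surface: lebibakafiis

cell SUR=zo, TOR=gu, MOD=ki:
underlying: lep-tin-kfi-is
1. f -> v, k -> g, p -> b, s -> z, t -> d / V _ V: no change
2. 0 -> a / C _ C: inserts after position(s) 3, 6, 7: lepatinakafiis
surface: lepatinakafiis

cell SUR=ma, TOR=vo, MOD=em:
underlying: lep-ib-a-r
1. f -> v, k -> g, p -> b, s -> z, t -> d / V _ V: fires at position(s) 3: lebibar
2. 0 -> a / C _ C: no change
surface: lebibar

cell SUR=vo, TOR=gu, MOD=ne:
underlying: lep-mo-kfi-p
1. f -> v, k -> g, p -> b, s -> z, t -> d / V _ V: no change
2. 0 -> a / C _ C: inserts after position(s) 3, 6: lepamokafip
surface: lepamokafip


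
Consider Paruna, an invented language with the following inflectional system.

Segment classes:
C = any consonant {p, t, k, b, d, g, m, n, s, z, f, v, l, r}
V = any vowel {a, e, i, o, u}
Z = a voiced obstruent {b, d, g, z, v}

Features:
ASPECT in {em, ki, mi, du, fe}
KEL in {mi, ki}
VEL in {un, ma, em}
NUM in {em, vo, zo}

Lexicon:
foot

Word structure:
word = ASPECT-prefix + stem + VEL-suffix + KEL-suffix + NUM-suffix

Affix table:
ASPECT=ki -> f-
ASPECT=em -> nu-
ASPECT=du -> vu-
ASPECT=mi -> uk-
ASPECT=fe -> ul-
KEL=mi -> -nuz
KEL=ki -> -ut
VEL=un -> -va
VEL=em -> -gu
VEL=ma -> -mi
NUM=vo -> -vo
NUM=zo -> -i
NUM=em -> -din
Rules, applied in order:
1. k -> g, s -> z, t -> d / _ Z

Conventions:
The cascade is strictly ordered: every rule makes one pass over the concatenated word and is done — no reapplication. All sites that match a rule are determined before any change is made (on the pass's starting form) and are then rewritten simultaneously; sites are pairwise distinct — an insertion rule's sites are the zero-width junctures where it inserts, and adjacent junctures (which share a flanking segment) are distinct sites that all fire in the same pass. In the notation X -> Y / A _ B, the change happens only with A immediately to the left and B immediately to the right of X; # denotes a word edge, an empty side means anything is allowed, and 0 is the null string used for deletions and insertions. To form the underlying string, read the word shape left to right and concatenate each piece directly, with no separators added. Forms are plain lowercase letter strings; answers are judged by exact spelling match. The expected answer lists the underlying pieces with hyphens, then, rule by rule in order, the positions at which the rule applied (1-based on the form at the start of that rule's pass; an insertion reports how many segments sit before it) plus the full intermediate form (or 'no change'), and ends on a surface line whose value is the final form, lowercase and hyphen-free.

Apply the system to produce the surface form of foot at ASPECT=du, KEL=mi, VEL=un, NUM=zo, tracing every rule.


underlying: vu-foot-va-nuz-i
1. k -> g, s -> z, t -> d / _ Z: fires at position(s) 6: vufoodvanuzi
surface: vufoodvanuzi


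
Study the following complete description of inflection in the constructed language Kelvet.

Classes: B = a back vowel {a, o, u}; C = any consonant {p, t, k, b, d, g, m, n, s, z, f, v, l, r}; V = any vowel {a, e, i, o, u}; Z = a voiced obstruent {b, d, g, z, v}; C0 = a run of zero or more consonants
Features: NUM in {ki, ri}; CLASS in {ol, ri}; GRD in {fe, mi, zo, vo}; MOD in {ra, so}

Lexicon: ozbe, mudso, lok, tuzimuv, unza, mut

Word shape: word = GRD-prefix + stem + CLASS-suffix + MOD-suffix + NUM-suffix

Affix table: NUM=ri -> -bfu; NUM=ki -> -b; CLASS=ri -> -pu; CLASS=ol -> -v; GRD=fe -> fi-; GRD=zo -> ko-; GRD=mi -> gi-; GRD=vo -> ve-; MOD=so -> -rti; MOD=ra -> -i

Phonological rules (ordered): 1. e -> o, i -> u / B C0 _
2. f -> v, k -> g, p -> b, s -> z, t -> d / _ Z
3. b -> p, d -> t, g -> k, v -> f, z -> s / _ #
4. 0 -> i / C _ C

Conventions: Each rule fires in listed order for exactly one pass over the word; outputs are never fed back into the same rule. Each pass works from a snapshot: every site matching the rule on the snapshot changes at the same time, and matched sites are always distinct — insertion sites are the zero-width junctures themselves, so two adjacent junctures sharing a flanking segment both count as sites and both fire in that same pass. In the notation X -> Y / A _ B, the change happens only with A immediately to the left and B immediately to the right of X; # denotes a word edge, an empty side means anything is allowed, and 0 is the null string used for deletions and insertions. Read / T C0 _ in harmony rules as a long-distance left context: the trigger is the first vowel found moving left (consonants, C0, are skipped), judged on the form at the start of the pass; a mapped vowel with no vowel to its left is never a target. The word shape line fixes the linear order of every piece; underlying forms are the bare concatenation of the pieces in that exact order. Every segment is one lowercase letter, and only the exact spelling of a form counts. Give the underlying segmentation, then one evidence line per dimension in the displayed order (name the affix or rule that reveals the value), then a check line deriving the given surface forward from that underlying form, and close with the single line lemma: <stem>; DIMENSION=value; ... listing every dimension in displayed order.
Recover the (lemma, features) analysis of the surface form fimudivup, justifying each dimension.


underlying: fi-mut-v-i-b
NUM=ki - signalled by the affix -b
CLASS=ol - signalled by the affix -v
GRD=fe - signalled by the affix fi-
MOD=ra - signalled by the affix -i
check: fimutvib -> fimutvub -> fimudvub -> fimudvup -> fimudivup
lemma: mut; NUM=ki; CLASS=ol; GRD=fe; MOD=ra
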